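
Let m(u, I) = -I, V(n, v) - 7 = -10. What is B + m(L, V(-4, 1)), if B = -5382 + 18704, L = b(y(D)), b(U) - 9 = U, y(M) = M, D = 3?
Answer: 13325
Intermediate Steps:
V(n, v) = -3 (V(n, v) = 7 - 10 = -3)
b(U) = 9 + U
L = 12 (L = 9 + 3 = 12)
B = 13322
B + m(L, V(-4, 1)) = 13322 - 1*(-3) = 13322 + 3 = 13325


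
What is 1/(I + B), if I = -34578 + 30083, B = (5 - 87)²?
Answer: 1/2229 ≈ 0.00044863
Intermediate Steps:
B = 6724 (B = (-82)² = 6724)
I = -4495
1/(I + B) = 1/(-4495 + 6724) = 1/2229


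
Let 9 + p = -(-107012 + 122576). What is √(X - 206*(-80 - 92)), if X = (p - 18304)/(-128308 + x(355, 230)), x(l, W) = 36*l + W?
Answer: 149*√21216330874/115298 ≈ 188.23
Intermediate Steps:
p = -15573 (p = -9 - (-107012 + 122576) = -9 - 1*15564 = -9 - 15564 = -15573)
x(l, W) = W + 36*l
X = 33877/115298 (X = (-15573 - 18304)/(-128308 + (230 + 36*355)) = -33877/(-128308 + (230 + 12780)) = -33877/(-128308 + 13010) = -33877/(-115298) = -33877*(-1/115298) = 33877/115298 ≈ 0.29382)
√(X - 206*(-80 - 92)) = √(33877/115298 - 206*(-80 - 92)) = √(33877/115298 - 206*(-172)) = √(33877/115298 + 35432) = √(4085272613/115298) = 149*√21216330874/115298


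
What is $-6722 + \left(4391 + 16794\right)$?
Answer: $14463$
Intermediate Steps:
$-6722 + \left(4391 + 16794\right) = -6722 + 21185 = 14463$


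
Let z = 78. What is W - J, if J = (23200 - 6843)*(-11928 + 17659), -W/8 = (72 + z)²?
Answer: -93921967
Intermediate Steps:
W = -180000 (W = -8*(72 + 78)² = -8*150² = -8*22500 = -180000)
J = 93741967 (J = 16357*5731 = 93741967)
W - J = -180000 - 1*93741967 = -180000 - 93741967 = -93921967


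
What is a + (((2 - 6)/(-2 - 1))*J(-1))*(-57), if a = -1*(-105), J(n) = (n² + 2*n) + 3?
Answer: -47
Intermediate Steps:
J(n) = 3 + n² + 2*n
a = 105
a + (((2 - 6)/(-2 - 1))*J(-1))*(-57) = 105 + (((2 - 6)/(-2 - 1))*(3 + (-1)² + 2*(-1)))*(-57) = 105 + ((-4/(-3))*(3 + 1 - 2))*(-57) = 105 + (-4*(-⅓)*2)*(-57) = 105 + ((4/3)*2)*(-57) = 105 + (8/3)*(-57) = 105 - 152 = -47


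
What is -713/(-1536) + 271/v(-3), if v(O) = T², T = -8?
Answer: 7217/1536 ≈ 4.6986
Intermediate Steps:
v(O) = 64 (v(O) = (-8)² = 64)
-713/(-1536) + 271/v(-3) = -713/(-1536) + 271/64 = -713*(-1/1536) + 271*(1/64) = 713/1536 + 271/64 = 7217/1536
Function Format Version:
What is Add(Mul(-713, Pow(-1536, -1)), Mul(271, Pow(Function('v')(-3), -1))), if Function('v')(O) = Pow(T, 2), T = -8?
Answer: Rational(7217, 1536) ≈ 4.6986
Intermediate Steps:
Function('v')(O) = 64 (Function('v')(O) = Pow(-8, 2) = 64)
Add(Mul(-713, Pow(-1536, -1)), Mul(271, Pow(Function('v')(-3), -1))) = Add(Mul(-713, Pow(-1536, -1)), Mul(271, Pow(64, -1))) = Add(Mul(-713, Rational(-1, 1536)), Mul(271, Rational(1, 64))) = Add(Rational(713, 1536), Rational(271, 64)) = Rational(7217, 1536)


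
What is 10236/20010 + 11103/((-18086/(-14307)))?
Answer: 529797675751/60316810 ≈ 8783.6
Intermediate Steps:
10236/20010 + 11103/((-18086/(-14307))) = 10236*(1/20010) + 11103/((-18086*(-1/14307))) = 1706/3335 + 11103/(18086/14307) = 1706/3335 + 11103*(14307/18086) = 1706/3335 + 158850621/18086 = 529797675751/60316810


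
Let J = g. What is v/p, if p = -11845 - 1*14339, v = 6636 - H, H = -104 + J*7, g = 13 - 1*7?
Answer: -3349/13092 ≈ -0.25581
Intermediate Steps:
g = 6 (g = 13 - 7 = 6)
J = 6
H = -62 (H = -104 + 6*7 = -104 + 42 = -62)
v = 6698 (v = 6636 - 1*(-62) = 6636 + 62 = 6698)
p = -26184 (p = -11845 - 14339 = -26184)
v/p = 6698/(-26184) = 6698*(-1/26184) = -3349/13092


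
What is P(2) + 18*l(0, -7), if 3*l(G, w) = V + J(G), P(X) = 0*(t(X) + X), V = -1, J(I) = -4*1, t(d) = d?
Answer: -30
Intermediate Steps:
J(I) = -4
P(X) = 0 (P(X) = 0*(X + X) = 0*(2*X) = 0)
l(G, w) = -5/3 (l(G, w) = (-1 - 4)/3 = (1/3)*(-5) = -5/3)
P(2) + 18*l(0, -7) = 0 + 18*(-5/3) = 0 - 30 = -30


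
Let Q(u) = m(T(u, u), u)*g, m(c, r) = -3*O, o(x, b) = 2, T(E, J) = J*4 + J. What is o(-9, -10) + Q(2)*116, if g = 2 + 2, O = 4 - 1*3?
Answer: -1390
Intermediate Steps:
O = 1 (O = 4 - 3 = 1)
T(E, J) = 5*J (T(E, J) = 4*J + J = 5*J)
m(c, r) = -3 (m(c, r) = -3*1 = -3)
g = 4
Q(u) = -12 (Q(u) = -3*4 = -12)
o(-9, -10) + Q(2)*116 = 2 - 12*116 = 2 - 1392 = -1390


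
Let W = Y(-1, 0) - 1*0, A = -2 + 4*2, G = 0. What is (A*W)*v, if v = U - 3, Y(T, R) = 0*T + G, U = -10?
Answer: 0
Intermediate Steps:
Y(T, R) = 0 (Y(T, R) = 0*T + 0 = 0 + 0 = 0)
A = 6 (A = -2 + 8 = 6)
v = -13 (v = -10 - 3 = -13)
W = 0 (W = 0 - 1*0 = 0 + 0 = 0)
(A*W)*v = (6*0)*(-13) = 0*(-13) = 0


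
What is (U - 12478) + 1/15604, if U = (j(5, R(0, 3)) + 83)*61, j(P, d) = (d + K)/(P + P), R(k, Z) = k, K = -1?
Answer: -578994217/78020 ≈ -7421.1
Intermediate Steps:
j(P, d) = (-1 + d)/(2*P) (j(P, d) = (d - 1)/(P + P) = (-1 + d)/((2*P)) = (-1 + d)*(1/(2*P)) = (-1 + d)/(2*P))
U = 50569/10 (U = ((½)*(-1 + 0)/5 + 83)*61 = ((½)*(⅕)*(-1) + 83)*61 = (-⅒ + 83)*61 = (829/10)*61 = 50569/10 ≈ 5056.9)
(U - 12478) + 1/15604 = (50569/10 - 12478) + 1/15604 = -74211/10 + 1/15604 = -578994217/78020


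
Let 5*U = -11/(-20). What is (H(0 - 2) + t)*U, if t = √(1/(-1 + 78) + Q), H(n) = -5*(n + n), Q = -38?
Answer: 11/5 + 3*I*√1001/140 ≈ 2.2 + 0.67797*I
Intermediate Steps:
H(n) = -10*n
U = 11/100 (U = (-11/(-20))/5 = (-11*(-1/20))/5 = (⅕)*(11/20) = 11/100 ≈ 0.11000)
t = 15*I*√1001/77 (t = √(1/(-1 + 78) - 38) = √(1/77 - 38) = √(-2925/77) = 15*I*√1001/77 ≈ 6.1634*I)
(H(0 - 2) + t)*U = (-10*(0 - 2) + 15*I*√1001/77)*(11/100) = (-10*(-2) + 15*I*√1001/77)*(11/100) = (20 + 15*I*√1001/77)*(11/100) = 11/5 + 3*I*√1001/140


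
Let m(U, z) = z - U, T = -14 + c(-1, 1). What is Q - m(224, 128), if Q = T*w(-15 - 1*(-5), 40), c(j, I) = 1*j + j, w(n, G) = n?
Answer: 256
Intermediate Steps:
c(j, I) = 2*j (c(j, I) = j + j = 2*j)
T = -16 (T = -14 + 2*(-1) = -14 - 2 = -16)
Q = 160 (Q = -16*(-15 - 1*(-5)) = -16*(-15 + 5) = -16*(-10) = 160)
Q - m(224, 128) = 160 - (128 - 1*224) = 160 - (128 - 224) = 160 - 1*(-96) = 160 + 96 = 256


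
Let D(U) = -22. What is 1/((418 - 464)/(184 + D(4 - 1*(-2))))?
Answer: -81/23 ≈ -3.5217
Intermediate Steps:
1/((418 - 464)/(184 + D(4 - 1*(-2)))) = 1/((418 - 464)/(184 - 22)) = 1/(-46/162) = 1/(-46*1/162) = 1/(-23/81) = -81/23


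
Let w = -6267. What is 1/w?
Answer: -1/6267 ≈ -0.00015957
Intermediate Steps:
1/w = 1/(-6267) = -1/6267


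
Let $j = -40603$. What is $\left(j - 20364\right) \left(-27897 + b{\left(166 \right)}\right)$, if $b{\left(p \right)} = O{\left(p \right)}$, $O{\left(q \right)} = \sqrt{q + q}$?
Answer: $1700796399 - 121934 \sqrt{83} \approx 1.6997 \cdot 10^{9}$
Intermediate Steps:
$O{\left(q \right)} = \sqrt{2} \sqrt{q}$ ($O{\left(q \right)} = \sqrt{2 q} = \sqrt{2} \sqrt{q}$)
$b{\left(p \right)} = \sqrt{2} \sqrt{p}$
$\left(j - 20364\right) \left(-27897 + b{\left(166 \right)}\right) = \left(-40603 - 20364\right) \left(-27897 + \sqrt{2} \sqrt{166}\right) = - 60967 \left(-27897 + 2 \sqrt{83}\right) = 1700796399 - 121934 \sqrt{83}$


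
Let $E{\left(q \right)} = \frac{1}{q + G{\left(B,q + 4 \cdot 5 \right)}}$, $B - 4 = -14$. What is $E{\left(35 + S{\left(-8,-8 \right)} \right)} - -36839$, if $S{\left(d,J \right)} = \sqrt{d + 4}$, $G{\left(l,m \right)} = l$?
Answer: $\frac{23171756}{629} - \frac{2 i}{629} \approx 36839.0 - 0.0031797 i$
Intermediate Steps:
$B = -10$ ($B = 4 - 14 = -10$)
$S{\left(d,J \right)} = \sqrt{4 + d}$
$E{\left(q \right)} = \frac{1}{-10 + q}$ ($E{\left(q \right)} = \frac{1}{q - 10} = \frac{1}{-10 + q}$)
$E{\left(35 + S{\left(-8,-8 \right)} \right)} - -36839 = \frac{1}{-10 + \left(35 + \sqrt{4 - 8}\right)} - -36839 = \frac{1}{-10 + \left(35 + \sqrt{-4}\right)} + 36839 = \frac{1}{-10 + \left(35 + 2 i\right)} + 36839 = \frac{1}{25 + 2 i} + 36839 = \frac{25 - 2 i}{629} + 36839 = 36839 + \frac{25 - 2 i}{629}$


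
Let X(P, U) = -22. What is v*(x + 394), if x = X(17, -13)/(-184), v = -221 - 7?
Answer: -2066763/23 ≈ -89859.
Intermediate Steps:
v = -228
x = 11/92 (x = -22/(-184) = -22*(-1/184) = 11/92 ≈ 0.11957)
v*(x + 394) = -228*(11/92 + 394) = -228*36259/92 = -2066763/23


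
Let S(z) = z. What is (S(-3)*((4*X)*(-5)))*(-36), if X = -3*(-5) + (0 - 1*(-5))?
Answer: -43200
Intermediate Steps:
X = 20 (X = 15 + (0 + 5) = 15 + 5 = 20)
(S(-3)*((4*X)*(-5)))*(-36) = -3*4*20*(-5)*(-36) = -240*(-5)*(-36) = -3*(-400)*(-36) = 1200*(-36) = -43200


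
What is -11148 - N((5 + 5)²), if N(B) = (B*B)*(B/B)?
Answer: -21148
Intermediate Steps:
N(B) = B² (N(B) = B²*1 = B²)
-11148 - N((5 + 5)²) = -11148 - ((5 + 5)²)² = -11148 - (10²)² = -11148 - 1*100² = -11148 - 1*10000 = -11148 - 10000 = -21148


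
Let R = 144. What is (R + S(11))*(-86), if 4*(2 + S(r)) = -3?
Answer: -24295/2 ≈ -12148.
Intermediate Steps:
S(r) = -11/4 (S(r) = -2 + (¼)*(-3) = -2 - ¾ = -11/4)
(R + S(11))*(-86) = (144 - 11/4)*(-86) = (565/4)*(-86) = -24295/2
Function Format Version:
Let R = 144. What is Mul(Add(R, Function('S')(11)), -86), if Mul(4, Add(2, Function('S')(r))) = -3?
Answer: Rational(-24295, 2) ≈ -12148.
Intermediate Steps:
Function('S')(r) = Rational(-11, 4) (Function('S')(r) = Add(-2, Mul(Rational(1, 4), -3)) = Add(-2, Rational(-3, 4)) = Rational(-11, 4))
Mul(Add(R, Function('S')(11)), -86) = Mul(Add(144, Rational(-11, 4)), -86) = Mul(Rational(565, 4), -86) = Rational(-24295, 2)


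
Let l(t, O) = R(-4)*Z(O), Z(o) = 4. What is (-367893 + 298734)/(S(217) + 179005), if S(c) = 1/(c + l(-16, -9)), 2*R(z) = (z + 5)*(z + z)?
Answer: -13900959/35980006 ≈ -0.38635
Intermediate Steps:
R(z) = z*(5 + z) (R(z) = ((z + 5)*(z + z))/2 = ((5 + z)*(2*z))/2 = (2*z*(5 + z))/2 = z*(5 + z))
l(t, O) = -16 (l(t, O) = -4*(5 - 4)*4 = -4*1*4 = -4*4 = -16)
S(c) = 1/(-16 + c) (S(c) = 1/(c - 16) = 1/(-16 + c))
(-367893 + 298734)/(S(217) + 179005) = (-367893 + 298734)/(1/(-16 + 217) + 179005) = -69159/(1/201 + 179005) = -69159/35980006/201 = -69159*201/35980006 = -13900959/35980006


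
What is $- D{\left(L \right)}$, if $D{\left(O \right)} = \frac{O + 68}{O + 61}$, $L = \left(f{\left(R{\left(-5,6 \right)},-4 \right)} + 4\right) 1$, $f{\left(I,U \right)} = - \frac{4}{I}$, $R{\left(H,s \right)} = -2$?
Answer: $- \frac{74}{67} \approx -1.1045$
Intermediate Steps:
$L = 6$ ($L = \left(- \frac{4}{-2} + 4\right) 1 = \left(\left(-4\right) \left(- \frac{1}{2}\right) + 4\right) 1 = \left(2 + 4\right) 1 = 6 \cdot 1 = 6$)
$D{\left(O \right)} = \frac{68 + O}{61 + O}$
$- D{\left(L \right)} = - \frac{68 + 6}{61 + 6} = - \frac{74}{67}$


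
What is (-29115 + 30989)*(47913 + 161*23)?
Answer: 96728384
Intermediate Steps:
(-29115 + 30989)*(47913 + 161*23) = 1874*(47913 + 3703) = 1874*51616 = 96728384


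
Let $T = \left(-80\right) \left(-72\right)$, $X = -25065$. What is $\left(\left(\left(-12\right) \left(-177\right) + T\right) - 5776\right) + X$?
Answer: $-22957$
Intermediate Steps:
$T = 5760$
$\left(\left(\left(-12\right) \left(-177\right) + T\right) - 5776\right) + X = \left(\left(\left(-12\right) \left(-177\right) + 5760\right) - 5776\right) - 25065 = \left(\left(2124 + 5760\right) - 5776\right) - 25065 = \left(7884 - 5776\right) - 25065 = 2108 - 25065 = -22957$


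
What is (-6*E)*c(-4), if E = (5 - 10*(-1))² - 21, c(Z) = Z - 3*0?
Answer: 4896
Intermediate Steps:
c(Z) = Z (c(Z) = Z + 0 = Z)
E = 204 (E = (5 - 2*(-5))² - 21 = (5 + 10)² - 21 = 15² - 21 = 225 - 21 = 204)
(-6*E)*c(-4) = -6*204*(-4) = -1224*(-4) = 4896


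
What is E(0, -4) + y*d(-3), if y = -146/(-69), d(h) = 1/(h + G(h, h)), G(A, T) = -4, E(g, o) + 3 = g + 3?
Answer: -146/483 ≈ -0.30228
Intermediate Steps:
E(g, o) = g (E(g, o) = -3 + (g + 3) = -3 + (3 + g) = g)
d(h) = 1/(-4 + h) (d(h) = 1/(h - 4) = 1/(-4 + h))
y = 146/69 (y = -146*(-1/69) = 146/69 ≈ 2.1159)
E(0, -4) + y*d(-3) = 0 + 146/(69*(-4 - 3)) = 0 + (146/69)/(-7) = 0 + (146/69)*(-⅐) = 0 - 146/483 = -146/483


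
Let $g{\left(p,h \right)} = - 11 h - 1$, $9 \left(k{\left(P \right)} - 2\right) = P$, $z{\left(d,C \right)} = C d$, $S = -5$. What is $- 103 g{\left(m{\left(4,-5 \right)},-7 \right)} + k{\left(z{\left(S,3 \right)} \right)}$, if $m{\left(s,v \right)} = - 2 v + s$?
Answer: $- \frac{23483}{3} \approx -7827.7$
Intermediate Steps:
$m{\left(s,v \right)} = s - 2 v$
$k{\left(P \right)} = 2 + \frac{P}{9}$
$g{\left(p,h \right)} = -1 - 11 h$
$- 103 g{\left(m{\left(4,-5 \right)},-7 \right)} + k{\left(z{\left(S,3 \right)} \right)} = - 103 \left(-1 - -77\right) + \left(2 + \frac{3 \left(-5\right)}{9}\right) = - 103 \left(-1 + 77\right) + \left(2 + \frac{1}{9} \left(-15\right)\right) = \left(-103\right) 76 + \left(2 - \frac{5}{3}\right) = -7828 + \frac{1}{3} = - \frac{23483}{3}$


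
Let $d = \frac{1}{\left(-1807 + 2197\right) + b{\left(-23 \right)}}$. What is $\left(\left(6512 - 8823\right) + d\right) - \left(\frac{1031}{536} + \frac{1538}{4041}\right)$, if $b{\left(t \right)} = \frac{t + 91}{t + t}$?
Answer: $- \frac{2798395302647}{1209697596} \approx -2313.3$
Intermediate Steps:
$b{\left(t \right)} = \frac{91 + t}{2 t}$
$d = \frac{23}{8936}$ ($d = \frac{1}{\left(-1807 + 2197\right) + \frac{91 - 23}{2 \left(-23\right)}} = \frac{1}{390 + \frac{1}{2} \left(- \frac{1}{23}\right) 68} = \frac{1}{390 - \frac{34}{23}} = \frac{1}{\frac{8936}{23}} = \frac{23}{8936} \approx 0.0025739$)
$\left(\left(6512 - 8823\right) + d\right) - \left(\frac{1031}{536} + \frac{1538}{4041}\right) = \left(\left(6512 - 8823\right) + \frac{23}{8936}\right) - \left(\frac{1031}{536} + \frac{1538}{4041}\right) = \left(\left(6512 - 8823\right) + \frac{23}{8936}\right) - \frac{4990639}{2165976} = \left(-2311 + \frac{23}{8936}\right) - \frac{4990639}{2165976} = - \frac{20651073}{8936} - \frac{4990639}{2165976} = - \frac{2798395302647}{1209697596}$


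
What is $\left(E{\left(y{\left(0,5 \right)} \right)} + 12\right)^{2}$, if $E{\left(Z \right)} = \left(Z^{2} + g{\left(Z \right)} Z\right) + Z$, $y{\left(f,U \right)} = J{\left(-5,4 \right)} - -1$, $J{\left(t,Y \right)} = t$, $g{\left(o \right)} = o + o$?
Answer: $3136$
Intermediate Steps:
$g{\left(o \right)} = 2 o$
$y{\left(f,U \right)} = -4$ ($y{\left(f,U \right)} = -5 - -1 = -5 + 1 = -4$)
$E{\left(Z \right)} = Z + 3 Z^{2}$ ($E{\left(Z \right)} = \left(Z^{2} + 2 Z Z\right) + Z = \left(Z^{2} + 2 Z^{2}\right) + Z = 3 Z^{2} + Z = Z + 3 Z^{2}$)
$\left(E{\left(y{\left(0,5 \right)} \right)} + 12\right)^{2} = \left(- 4 \left(1 + 3 \left(-4\right)\right) + 12\right)^{2} = \left(- 4 \left(1 - 12\right) + 12\right)^{2} = \left(\left(-4\right) \left(-11\right) + 12\right)^{2} = \left(44 + 12\right)^{2} = 56^{2} = 3136$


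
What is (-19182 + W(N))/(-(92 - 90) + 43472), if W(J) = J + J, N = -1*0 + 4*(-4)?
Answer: -9607/21735 ≈ -0.44201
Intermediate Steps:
N = -16 (N = 0 - 16 = -16)
W(J) = 2*J
(-19182 + W(N))/(-(92 - 90) + 43472) = (-19182 + 2*(-16))/(-(92 - 90) + 43472) = (-19182 - 32)/(-1*2 + 43472) = -19214/(-2 + 43472) = -19214/43470 = -19214*1/43470 = -9607/21735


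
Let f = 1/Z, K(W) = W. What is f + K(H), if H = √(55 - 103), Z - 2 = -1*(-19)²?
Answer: -1/359 + 4*I*√3 ≈ -0.0027855 + 6.9282*I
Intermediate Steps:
Z = -359 (Z = 2 - 1*(-19)² = 2 - 1*361 = 2 - 361 = -359)
H = 4*I*√3 (H = √(-48) = 4*I*√3 ≈ 6.9282*I)
f = -1/359 (f = 1/(-359) = -1/359 ≈ -0.0027855)
f + K(H) = -1/359 + 4*I*√3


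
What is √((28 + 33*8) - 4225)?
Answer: 3*I*√437 ≈ 62.714*I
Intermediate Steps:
√((28 + 33*8) - 4225) = √((28 + 264) - 4225) = √(292 - 4225) = √(-3933) = 3*I*√437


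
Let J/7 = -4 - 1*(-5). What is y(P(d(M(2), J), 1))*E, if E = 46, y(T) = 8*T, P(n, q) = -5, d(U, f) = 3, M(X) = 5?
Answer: -1840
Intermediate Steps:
J = 7 (J = 7*(-4 - 1*(-5)) = 7*(-4 + 5) = 7*1 = 7)
y(P(d(M(2), J), 1))*E = (8*(-5))*46 = -40*46 = -1840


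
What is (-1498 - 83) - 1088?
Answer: -2669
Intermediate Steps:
(-1498 - 83) - 1088 = -1581 - 1088 = -2669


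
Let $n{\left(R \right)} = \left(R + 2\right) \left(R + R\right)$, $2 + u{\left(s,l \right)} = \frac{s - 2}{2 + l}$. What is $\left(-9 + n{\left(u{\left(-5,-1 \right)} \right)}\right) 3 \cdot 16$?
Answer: $5616$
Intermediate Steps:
$u{\left(s,l \right)} = -2 + \frac{-2 + s}{2 + l}$ ($u{\left(s,l \right)} = -2 + \frac{s - 2}{2 + l} = -2 + \frac{-2 + s}{2 + l}$)
$n{\left(R \right)} = 2 R \left(2 + R\right)$ ($n{\left(R \right)} = \left(2 + R\right) 2 R = 2 R \left(2 + R\right)$)
$\left(-9 + n{\left(u{\left(-5,-1 \right)} \right)}\right) 3 \cdot 16 = \left(-9 + 2 \frac{-6 - 5 - -2}{2 - 1} \left(2 + \frac{-6 - 5 - -2}{2 - 1}\right)\right) 3 \cdot 16 = \left(-9 + 2 \frac{-6 - 5 + 2}{1} \left(2 + \frac{-6 - 5 + 2}{1}\right)\right) 48 = \left(-9 + 2 \cdot 1 \left(-9\right) \left(2 + 1 \left(-9\right)\right)\right) 48 = \left(-9 + 2 \left(-9\right) \left(2 - 9\right)\right) 48 = \left(-9 + 2 \left(-9\right) \left(-7\right)\right) 48 = \left(-9 + 126\right) 48 = 117 \cdot 48 = 5616$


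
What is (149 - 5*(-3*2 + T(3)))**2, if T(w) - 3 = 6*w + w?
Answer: 3481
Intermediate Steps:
T(w) = 3 + 7*w (T(w) = 3 + (6*w + w) = 3 + 7*w)
(149 - 5*(-3*2 + T(3)))**2 = (149 - 5*(-3*2 + (3 + 7*3)))**2 = (149 - 5*(-6 + (3 + 21)))**2 = (149 - 5*(-6 + 24))**2 = (149 - 5*18)**2 = (149 - 90)**2 = 59**2 = 3481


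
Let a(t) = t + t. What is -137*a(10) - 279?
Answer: -3019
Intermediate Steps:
a(t) = 2*t
-137*a(10) - 279 = -274*10 - 279 = -137*20 - 279 = -2740 - 279 = -3019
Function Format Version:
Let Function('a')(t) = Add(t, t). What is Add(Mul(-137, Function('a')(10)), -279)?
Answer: -3019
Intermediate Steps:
Function('a')(t) = Mul(2, t)
Add(Mul(-137, Function('a')(10)), -279) = Add(Mul(-137, Mul(2, 10)), -279) = Add(Mul(-137, 20), -279) = Add(-2740, -279) = -3019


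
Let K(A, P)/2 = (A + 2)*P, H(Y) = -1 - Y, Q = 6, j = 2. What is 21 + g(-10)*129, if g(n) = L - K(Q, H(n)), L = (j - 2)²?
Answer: -18555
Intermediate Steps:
K(A, P) = 2*P*(2 + A) (K(A, P) = 2*((A + 2)*P) = 2*((2 + A)*P) = 2*(P*(2 + A)) = 2*P*(2 + A))
L = 0 (L = (2 - 2)² = 0² = 0)
g(n) = 16 + 16*n (g(n) = 0 - 2*(-1 - n)*(2 + 6) = 0 - 2*(-1 - n)*8 = 0 - (-16 - 16*n) = 0 + (16 + 16*n) = 16 + 16*n)
21 + g(-10)*129 = 21 + (16 + 16*(-10))*129 = 21 + (16 - 160)*129 = 21 - 144*129 = 21 - 18576 = -18555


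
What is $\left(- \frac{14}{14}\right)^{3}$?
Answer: $-1$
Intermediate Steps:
$\left(- \frac{14}{14}\right)^{3} = \left(\left(-1\right) 1\right)^{3} = \left(-1\right)^{3} = -1$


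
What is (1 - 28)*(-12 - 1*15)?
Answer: 729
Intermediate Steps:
(1 - 28)*(-12 - 1*15) = -27*(-12 - 15) = -27*(-27) = 729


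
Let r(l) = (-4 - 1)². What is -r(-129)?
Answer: -25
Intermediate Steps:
r(l) = 25 (r(l) = (-5)² = 25)
-r(-129) = -1*25 = -25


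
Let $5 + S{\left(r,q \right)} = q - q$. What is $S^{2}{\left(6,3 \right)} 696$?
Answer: $17400$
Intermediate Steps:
$S{\left(r,q \right)} = -5$ ($S{\left(r,q \right)} = -5 + \left(q - q\right) = -5 + 0 = -5$)
$S^{2}{\left(6,3 \right)} 696 = \left(-5\right)^{2} \cdot 696 = 25 \cdot 696 = 17400$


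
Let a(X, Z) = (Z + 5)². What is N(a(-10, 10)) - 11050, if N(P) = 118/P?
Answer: -2486132/225 ≈ -11049.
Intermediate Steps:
a(X, Z) = (5 + Z)²
N(a(-10, 10)) - 11050 = 118/((5 + 10)²) - 11050 = 118/(15²) - 11050 = 118/225 - 11050 = -2486132/225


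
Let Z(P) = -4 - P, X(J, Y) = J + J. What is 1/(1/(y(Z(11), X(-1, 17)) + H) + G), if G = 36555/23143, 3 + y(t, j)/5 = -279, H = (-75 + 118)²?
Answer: 10159777/16070788 ≈ 0.63219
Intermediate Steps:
X(J, Y) = 2*J
H = 1849 (H = 43² = 1849)
y(t, j) = -1410 (y(t, j) = -15 + 5*(-279) = -15 - 1395 = -1410)
G = 36555/23143 (G = 36555*(1/23143) = 36555/23143 ≈ 1.5795)
1/(1/(y(Z(11), X(-1, 17)) + H) + G) = 1/(1/(-1410 + 1849) + 36555/23143) = 1/(1/439 + 36555/23143) = 1/(16070788/10159777) = 10159777/16070788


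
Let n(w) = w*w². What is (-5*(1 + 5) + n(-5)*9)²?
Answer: 1334025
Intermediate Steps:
n(w) = w³
(-5*(1 + 5) + n(-5)*9)² = (-5*(1 + 5) + (-5)³*9)² = (-5*6 - 125*9)² = (-30 - 1125)² = (-1155)² = 1334025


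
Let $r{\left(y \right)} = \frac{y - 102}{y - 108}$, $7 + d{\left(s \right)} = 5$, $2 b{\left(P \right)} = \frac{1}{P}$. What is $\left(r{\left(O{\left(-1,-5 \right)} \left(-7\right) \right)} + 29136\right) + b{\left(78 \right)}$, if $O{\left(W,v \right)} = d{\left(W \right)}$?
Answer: $\frac{213632063}{7332} \approx 29137.0$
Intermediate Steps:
$b{\left(P \right)} = \frac{1}{2 P}$
$d{\left(s \right)} = -2$ ($d{\left(s \right)} = -7 + 5 = -2$)
$O{\left(W,v \right)} = -2$
$r{\left(y \right)} = \frac{-102 + y}{-108 + y}$
$\left(r{\left(O{\left(-1,-5 \right)} \left(-7\right) \right)} + 29136\right) + b{\left(78 \right)} = \left(\frac{-102 - -14}{-108 - -14} + 29136\right) + \frac{1}{2 \cdot 78} = \left(\frac{-102 + 14}{-108 + 14} + 29136\right) + \frac{1}{2} \cdot \frac{1}{78} = \left(\frac{1}{-94} \left(-88\right) + 29136\right) + \frac{1}{156} = \left(\left(- \frac{1}{94}\right) \left(-88\right) + 29136\right) + \frac{1}{156} = \left(\frac{44}{47} + 29136\right) + \frac{1}{156} = \frac{1369436}{47} + \frac{1}{156} = \frac{213632063}{7332}$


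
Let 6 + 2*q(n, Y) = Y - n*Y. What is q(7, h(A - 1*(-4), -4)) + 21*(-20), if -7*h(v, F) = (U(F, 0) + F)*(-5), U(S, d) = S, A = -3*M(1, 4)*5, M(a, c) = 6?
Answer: -2841/7 ≈ -405.86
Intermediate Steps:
A = -90 (A = -3*6*5 = -18*5 = -90)
h(v, F) = 10*F/7 (h(v, F) = -(F + F)*(-5)/7 = -2*F*(-5)/7 = -(-10)*F/7 = 10*F/7)
q(n, Y) = -3 + Y/2 - Y*n/2 (q(n, Y) = -3 + (Y - n*Y)/2 = -3 + (Y - Y*n)/2 = -3 + (Y/2 - Y*n/2) = -3 + Y/2 - Y*n/2)
q(7, h(A - 1*(-4), -4)) + 21*(-20) = (-3 + ((10/7)*(-4))/2 - ½*(10/7)*(-4)*7) + 21*(-20) = (-3 + (½)*(-40/7) - ½*(-40/7)*7) - 420 = (-3 - 20/7 + 20) - 420 = 99/7 - 420 = -2841/7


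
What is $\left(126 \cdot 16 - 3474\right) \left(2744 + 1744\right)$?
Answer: $-6543504$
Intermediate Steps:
$\left(126 \cdot 16 - 3474\right) \left(2744 + 1744\right) = \left(2016 - 3474\right) 4488 = \left(-1458\right) 4488 = -6543504$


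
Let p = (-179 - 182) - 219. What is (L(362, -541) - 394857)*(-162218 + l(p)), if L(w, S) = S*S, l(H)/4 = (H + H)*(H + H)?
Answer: -533377316032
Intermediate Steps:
p = -580 (p = -361 - 219 = -580)
l(H) = 16*H² (l(H) = 4*((H + H)*(H + H)) = 4*((2*H)*(2*H)) = 4*(4*H²) = 16*H²)
L(w, S) = S²
(L(362, -541) - 394857)*(-162218 + l(p)) = ((-541)² - 394857)*(-162218 + 16*(-580)²) = (292681 - 394857)*(-162218 + 16*336400) = -102176*(-162218 + 5382400) = -102176*5220182 = -533377316032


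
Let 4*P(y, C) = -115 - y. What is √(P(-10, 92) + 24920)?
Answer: 5*√3983/2 ≈ 157.78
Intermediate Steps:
P(y, C) = -115/4 - y/4 (P(y, C) = (-115 - y)/4 = -115/4 - y/4)
√(P(-10, 92) + 24920) = √((-115/4 - ¼*(-10)) + 24920) = √((-115/4 + 5/2) + 24920) = √(-105/4 + 24920) = √(99575/4) = 5*√3983/2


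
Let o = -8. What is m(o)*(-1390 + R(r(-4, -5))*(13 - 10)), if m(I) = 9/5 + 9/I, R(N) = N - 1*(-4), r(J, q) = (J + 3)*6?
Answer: -9423/10 ≈ -942.30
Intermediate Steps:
r(J, q) = 18 + 6*J (r(J, q) = (3 + J)*6 = 18 + 6*J)
R(N) = 4 + N (R(N) = N + 4 = 4 + N)
m(I) = 9/5 + 9/I (m(I) = 9*(⅕) + 9/I = 9/5 + 9/I)
m(o)*(-1390 + R(r(-4, -5))*(13 - 10)) = (9/5 + 9/(-8))*(-1390 + (4 + (18 + 6*(-4)))*(13 - 10)) = (9/5 + 9*(-⅛))*(-1390 + (4 + (18 - 24))*3) = (9/5 - 9/8)*(-1390 + (4 - 6)*3) = 27*(-1390 - 2*3)/40 = 27*(-1390 - 6)/40 = (27/40)*(-1396) = -9423/10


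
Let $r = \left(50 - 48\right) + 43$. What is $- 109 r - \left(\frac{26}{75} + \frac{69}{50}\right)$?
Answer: $- \frac{736009}{150} \approx -4906.7$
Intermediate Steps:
$r = 45$ ($r = \left(50 - 48\right) + 43 = 2 + 43 = 45$)
$- 109 r - \left(\frac{26}{75} + \frac{69}{50}\right) = \left(-109\right) 45 - \left(\frac{26}{75} + \frac{69}{50}\right) = -4905 - \frac{259}{150} = - \frac{736009}{150}$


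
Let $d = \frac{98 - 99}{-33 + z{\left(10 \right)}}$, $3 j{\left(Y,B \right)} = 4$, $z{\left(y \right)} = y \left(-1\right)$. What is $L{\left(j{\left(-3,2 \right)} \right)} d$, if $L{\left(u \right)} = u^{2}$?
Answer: $\frac{16}{387} \approx 0.041344$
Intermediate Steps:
$z{\left(y \right)} = - y$
$j{\left(Y,B \right)} = \frac{4}{3}$ ($j{\left(Y,B \right)} = \frac{1}{3} \cdot 4 = \frac{4}{3}$)
$d = \frac{1}{43}$ ($d = \frac{98 - 99}{-33 - 10} = - \frac{1}{-33 - 10} = - \frac{1}{-43} = \left(-1\right) \left(- \frac{1}{43}\right) = \frac{1}{43} \approx 0.023256$)
$L{\left(j{\left(-3,2 \right)} \right)} d = \left(\frac{4}{3}\right)^{2} \cdot \frac{1}{43} = \frac{16}{9} \cdot \frac{1}{43} = \frac{16}{387}$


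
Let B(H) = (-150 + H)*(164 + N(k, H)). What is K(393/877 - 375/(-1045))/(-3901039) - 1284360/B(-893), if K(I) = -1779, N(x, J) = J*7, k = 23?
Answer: -238049716181/1179366011519 ≈ -0.20185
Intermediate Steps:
N(x, J) = 7*J
B(H) = (-150 + H)*(164 + 7*H)
K(393/877 - 375/(-1045))/(-3901039) - 1284360/B(-893) = -1779/(-3901039) - 1284360/(-24600 - 886*(-893) + 7*(-893)²) = -1779*(-1/3901039) - 1284360/(-24600 + 791198 + 7*797449) = 1779/3901039 - 1284360/(-24600 + 791198 + 5582143) = 1779/3901039 - 1284360/6348741 = 1779/3901039 - 1284360*1/6348741 = 1779/3901039 - 61160/302321 = -238049716181/1179366011519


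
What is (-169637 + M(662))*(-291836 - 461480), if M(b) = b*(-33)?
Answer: 144247207628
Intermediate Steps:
M(b) = -33*b
(-169637 + M(662))*(-291836 - 461480) = (-169637 - 33*662)*(-291836 - 461480) = (-169637 - 21846)*(-753316) = -191483*(-753316) = 144247207628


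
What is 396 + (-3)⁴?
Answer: 477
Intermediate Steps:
396 + (-3)⁴ = 396 + 81 = 477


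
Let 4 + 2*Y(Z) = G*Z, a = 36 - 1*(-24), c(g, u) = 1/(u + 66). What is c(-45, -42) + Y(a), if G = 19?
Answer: 13633/24 ≈ 568.04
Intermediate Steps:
c(g, u) = 1/(66 + u)
a = 60 (a = 36 + 24 = 60)
Y(Z) = -2 + 19*Z/2 (Y(Z) = -2 + (19*Z)/2 = -2 + 19*Z/2)
c(-45, -42) + Y(a) = 1/(66 - 42) + (-2 + (19/2)*60) = 1/24 + (-2 + 570) = 1/24 + 568 = 13633/24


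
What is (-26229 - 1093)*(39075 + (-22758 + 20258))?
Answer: -999302150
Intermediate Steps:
(-26229 - 1093)*(39075 + (-22758 + 20258)) = -27322*(39075 - 2500) = -27322*36575 = -999302150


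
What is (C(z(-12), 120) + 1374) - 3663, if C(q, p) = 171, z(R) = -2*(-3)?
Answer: -2118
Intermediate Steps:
z(R) = 6
(C(z(-12), 120) + 1374) - 3663 = (171 + 1374) - 3663 = 1545 - 3663 = -2118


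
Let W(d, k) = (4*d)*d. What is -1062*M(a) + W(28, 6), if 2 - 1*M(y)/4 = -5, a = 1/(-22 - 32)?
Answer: -26600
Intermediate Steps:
a = -1/54 (a = 1/(-54) = -1/54 ≈ -0.018519)
W(d, k) = 4*d²
M(y) = 28 (M(y) = 8 - 4*(-5) = 8 + 20 = 28)
-1062*M(a) + W(28, 6) = -1062*28 + 4*28² = -29736 + 4*784 = -29736 + 3136 = -26600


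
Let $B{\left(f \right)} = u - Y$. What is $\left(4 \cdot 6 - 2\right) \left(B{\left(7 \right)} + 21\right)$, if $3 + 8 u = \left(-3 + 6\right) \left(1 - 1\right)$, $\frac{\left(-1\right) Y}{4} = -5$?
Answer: $\frac{55}{4} \approx 13.75$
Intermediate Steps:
$Y = 20$ ($Y = \left(-4\right) \left(-5\right) = 20$)
$u = - \frac{3}{8}$ ($u = - \frac{3}{8} + \frac{\left(-3 + 6\right) \left(1 - 1\right)}{8} = - \frac{3}{8} + \frac{3 \cdot 0}{8} = - \frac{3}{8} + \frac{1}{8} \cdot 0 = - \frac{3}{8} + 0 = - \frac{3}{8} \approx -0.375$)
$B{\left(f \right)} = - \frac{163}{8}$ ($B{\left(f \right)} = - \frac{3}{8} - 20 = - \frac{163}{8}$)
$\left(4 \cdot 6 - 2\right) \left(B{\left(7 \right)} + 21\right) = \left(4 \cdot 6 - 2\right) \left(- \frac{163}{8} + 21\right) = \left(24 - 2\right) \frac{5}{8} = 22 \cdot \frac{5}{8} = \frac{55}{4}$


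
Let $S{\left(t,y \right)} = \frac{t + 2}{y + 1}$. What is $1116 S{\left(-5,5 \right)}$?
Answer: $-558$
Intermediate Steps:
$S{\left(t,y \right)} = \frac{2 + t}{1 + y}$
$1116 S{\left(-5,5 \right)} = 1116 \frac{2 - 5}{1 + 5} = 1116 \cdot \frac{1}{6} \left(-3\right) = 1116 \left(- \frac{1}{2}\right) = -558$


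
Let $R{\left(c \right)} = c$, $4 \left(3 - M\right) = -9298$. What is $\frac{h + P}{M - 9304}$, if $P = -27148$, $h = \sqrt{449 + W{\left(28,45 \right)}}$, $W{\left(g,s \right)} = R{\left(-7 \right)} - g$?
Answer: $\frac{54296}{13953} - \frac{2 \sqrt{46}}{4651} \approx 3.8884$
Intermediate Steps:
$M = \frac{4655}{2}$ ($M = 3 - - \frac{4649}{2} = 3 + \frac{4649}{2} = \frac{4655}{2} \approx 2327.5$)
$W{\left(g,s \right)} = -7 - g$
$h = 3 \sqrt{46}$ ($h = \sqrt{449 - 35} = \sqrt{414} = 3 \sqrt{46} \approx 20.347$)
$\frac{h + P}{M - 9304} = \frac{3 \sqrt{46} - 27148}{\frac{4655}{2} - 9304} = \frac{-27148 + 3 \sqrt{46}}{- \frac{13953}{2}} = \left(-27148 + 3 \sqrt{46}\right) \left(- \frac{2}{13953}\right) = \frac{54296}{13953} - \frac{2 \sqrt{46}}{4651}$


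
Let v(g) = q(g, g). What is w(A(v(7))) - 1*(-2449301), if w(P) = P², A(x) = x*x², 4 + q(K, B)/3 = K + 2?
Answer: 13839926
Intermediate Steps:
q(K, B) = -6 + 3*K (q(K, B) = -12 + 3*(K + 2) = -12 + 3*(2 + K) = -12 + (6 + 3*K) = -6 + 3*K)
v(g) = -6 + 3*g
A(x) = x³
w(A(v(7))) - 1*(-2449301) = ((-6 + 3*7)³)² - 1*(-2449301) = ((-6 + 21)³)² + 2449301 = (15³)² + 2449301 = 3375² + 2449301 = 11390625 + 2449301 = 13839926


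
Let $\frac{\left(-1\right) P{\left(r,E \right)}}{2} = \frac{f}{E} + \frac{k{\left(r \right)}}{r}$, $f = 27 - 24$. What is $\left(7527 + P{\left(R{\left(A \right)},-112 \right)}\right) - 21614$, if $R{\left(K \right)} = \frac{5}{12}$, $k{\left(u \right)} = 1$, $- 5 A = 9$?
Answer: $- \frac{3945689}{280} \approx -14092.0$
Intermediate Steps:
$A = - \frac{9}{5}$ ($A = \left(- \frac{1}{5}\right) 9 = - \frac{9}{5} \approx -1.8$)
$R{\left(K \right)} = \frac{5}{12}$ ($R{\left(K \right)} = 5 \cdot \frac{1}{12} = \frac{5}{12}$)
$f = 3$
$P{\left(r,E \right)} = - \frac{6}{E} - \frac{2}{r}$ ($P{\left(r,E \right)} = - 2 \left(\frac{3}{E} + 1 \frac{1}{r}\right) = - 2 \left(\frac{3}{E} + \frac{1}{r}\right) = - 2 \left(\frac{1}{r} + \frac{3}{E}\right) = - \frac{6}{E} - \frac{2}{r}$)
$\left(7527 + P{\left(R{\left(A \right)},-112 \right)}\right) - 21614 = \left(7527 - \left(- \frac{3}{56} + \frac{24}{5}\right)\right) - 21614 = \left(7527 - \frac{1329}{280}\right) - 21614 = \frac{2106231}{280} - 21614 = - \frac{3945689}{280}$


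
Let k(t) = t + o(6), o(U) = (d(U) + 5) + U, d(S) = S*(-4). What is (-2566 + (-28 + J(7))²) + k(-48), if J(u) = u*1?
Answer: -2186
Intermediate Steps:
d(S) = -4*S
J(u) = u
o(U) = 5 - 3*U (o(U) = (-4*U + 5) + U = (5 - 4*U) + U = 5 - 3*U)
k(t) = -13 + t (k(t) = t + (5 - 3*6) = t + (5 - 18) = t - 13 = -13 + t)
(-2566 + (-28 + J(7))²) + k(-48) = (-2566 + (-28 + 7)²) + (-13 - 48) = (-2566 + (-21)²) - 61 = (-2566 + 441) - 61 = -2125 - 61 = -2186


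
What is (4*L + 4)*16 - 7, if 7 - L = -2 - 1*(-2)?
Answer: 505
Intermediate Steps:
L = 7 (L = 7 - (-2 - 1*(-2)) = 7 - (-2 + 2) = 7 - 1*0 = 7 + 0 = 7)
(4*L + 4)*16 - 7 = (4*7 + 4)*16 - 7 = (28 + 4)*16 - 7 = 32*16 - 7 = 512 - 7 = 505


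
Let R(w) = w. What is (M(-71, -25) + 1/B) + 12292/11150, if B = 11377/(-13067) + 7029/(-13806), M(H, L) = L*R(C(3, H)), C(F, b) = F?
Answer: -2301223713361/30838274175 ≈ -74.622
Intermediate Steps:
M(H, L) = 3*L (M(H, L) = L*3 = 3*L)
B = -27657645/20044778 (B = 11377*(-1/13067) + 7029*(-1/13806) = -11377/13067 - 781/1534 = -27657645/20044778 ≈ -1.3798)
(M(-71, -25) + 1/B) + 12292/11150 = (3*(-25) + 1/(-27657645/20044778)) + 12292/11150 = (-75 - 20044778/27657645) + 12292*(1/11150) = -2094368153/27657645 + 6146/5575 = -2301223713361/30838274175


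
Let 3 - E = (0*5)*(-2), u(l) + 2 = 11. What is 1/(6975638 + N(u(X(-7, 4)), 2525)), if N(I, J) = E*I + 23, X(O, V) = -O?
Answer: 1/6975688 ≈ 1.4336e-7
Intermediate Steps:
u(l) = 9 (u(l) = -2 + 11 = 9)
E = 3 (E = 3 - 0*5*(-2) = 3 - 0*(-2) = 3 - 1*0 = 3 + 0 = 3)
N(I, J) = 23 + 3*I (N(I, J) = 3*I + 23 = 23 + 3*I)
1/(6975638 + N(u(X(-7, 4)), 2525)) = 1/(6975638 + (23 + 3*9)) = 1/(6975638 + (23 + 27)) = 1/(6975638 + 50) = 1/6975688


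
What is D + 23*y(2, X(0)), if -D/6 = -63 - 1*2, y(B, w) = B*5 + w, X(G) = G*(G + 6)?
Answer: 620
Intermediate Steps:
X(G) = G*(6 + G)
y(B, w) = w + 5*B (y(B, w) = 5*B + w = w + 5*B)
D = 390 (D = -6*(-63 - 1*2) = -6*(-63 - 2) = -6*(-65) = 390)
D + 23*y(2, X(0)) = 390 + 23*(0*(6 + 0) + 5*2) = 390 + 23*(0*6 + 10) = 390 + 23*(0 + 10) = 390 + 23*10 = 390 + 230 = 620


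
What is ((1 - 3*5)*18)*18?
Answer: -4536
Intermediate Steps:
((1 - 3*5)*18)*18 = ((1 - 15)*18)*18 = -14*18*18 = -252*18 = -4536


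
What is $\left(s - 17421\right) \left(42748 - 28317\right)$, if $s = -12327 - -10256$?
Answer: $-281289052$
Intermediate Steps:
$s = -2071$ ($s = -12327 + 10256 = -2071$)
$\left(s - 17421\right) \left(42748 - 28317\right) = \left(-2071 - 17421\right) \left(42748 - 28317\right) = - 19492 \left(42748 - 28317\right) = \left(-19492\right) 14431 = -281289052$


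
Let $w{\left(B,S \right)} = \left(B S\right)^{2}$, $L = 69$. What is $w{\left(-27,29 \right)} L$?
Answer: $42303141$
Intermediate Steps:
$w{\left(B,S \right)} = B^{2} S^{2}$
$w{\left(-27,29 \right)} L = \left(-27\right)^{2} \cdot 29^{2} \cdot 69 = 729 \cdot 841 \cdot 69 = 613089 \cdot 69 = 42303141$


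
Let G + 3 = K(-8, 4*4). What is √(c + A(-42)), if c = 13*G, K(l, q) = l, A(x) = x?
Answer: I*√185 ≈ 13.601*I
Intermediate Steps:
G = -11 (G = -3 - 8 = -11)
c = -143 (c = 13*(-11) = -143)
√(c + A(-42)) = √(-143 - 42) = √(-185) = I*√185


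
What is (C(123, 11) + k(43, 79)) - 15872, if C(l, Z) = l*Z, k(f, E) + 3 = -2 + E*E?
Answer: -8283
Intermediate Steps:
k(f, E) = -5 + E**2 (k(f, E) = -3 + (-2 + E*E) = -3 + (-2 + E**2) = -5 + E**2)
C(l, Z) = Z*l
(C(123, 11) + k(43, 79)) - 15872 = (11*123 + (-5 + 79**2)) - 15872 = (1353 + (-5 + 6241)) - 15872 = (1353 + 6236) - 15872 = 7589 - 15872 = -8283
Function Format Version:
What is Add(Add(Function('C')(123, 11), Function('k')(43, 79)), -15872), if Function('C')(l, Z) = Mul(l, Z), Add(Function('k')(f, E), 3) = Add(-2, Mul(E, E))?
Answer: -8283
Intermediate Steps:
Function('k')(f, E) = Add(-5, Pow(E, 2)) (Function('k')(f, E) = Add(-3, Add(-2, Mul(E, E))) = Add(-3, Add(-2, Pow(E, 2))) = Add(-5, Pow(E, 2)))
Function('C')(l, Z) = Mul(Z, l)
Add(Add(Function('C')(123, 11), Function('k')(43, 79)), -15872) = Add(Add(Mul(11, 123), Add(-5, Pow(79, 2))), -15872) = Add(Add(1353, Add(-5, 6241)), -15872) = Add(Add(1353, 6236), -15872) = Add(7589, -15872) = -8283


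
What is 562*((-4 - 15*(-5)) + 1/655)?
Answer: 26136372/655 ≈ 39903.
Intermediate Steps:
562*((-4 - 15*(-5)) + 1/655) = 562*((-4 + 75) + 1/655) = 562*(71 + 1/655) = 562*(46506/655) = 26136372/655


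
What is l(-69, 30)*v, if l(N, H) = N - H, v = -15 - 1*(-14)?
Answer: 99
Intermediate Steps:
v = -1 (v = -15 + 14 = -1)
l(-69, 30)*v = (-69 - 1*30)*(-1) = (-69 - 30)*(-1) = -99*(-1) = 99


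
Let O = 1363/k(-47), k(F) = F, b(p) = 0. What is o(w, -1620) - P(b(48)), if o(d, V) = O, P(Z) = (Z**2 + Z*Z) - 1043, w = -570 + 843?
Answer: 1014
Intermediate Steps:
w = 273
O = -29 (O = 1363/(-47) = 1363*(-1/47) = -29)
P(Z) = -1043 + 2*Z**2 (P(Z) = (Z**2 + Z**2) - 1043 = 2*Z**2 - 1043 = -1043 + 2*Z**2)
o(d, V) = -29
o(w, -1620) - P(b(48)) = -29 - (-1043 + 2*0**2) = -29 - (-1043 + 2*0) = -29 - (-1043 + 0) = -29 - 1*(-1043) = -29 + 1043 = 1014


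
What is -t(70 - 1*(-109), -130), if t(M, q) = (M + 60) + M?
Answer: -418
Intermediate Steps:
t(M, q) = 60 + 2*M (t(M, q) = (60 + M) + M = 60 + 2*M)
-t(70 - 1*(-109), -130) = -(60 + 2*(70 - 1*(-109))) = -(60 + 2*(70 + 109)) = -(60 + 2*179) = -(60 + 358) = -1*418 = -418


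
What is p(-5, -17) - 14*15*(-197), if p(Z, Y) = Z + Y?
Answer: 41348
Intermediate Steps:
p(Z, Y) = Y + Z
p(-5, -17) - 14*15*(-197) = (-17 - 5) - 14*15*(-197) = -22 - 210*(-197) = -22 + 41370 = 41348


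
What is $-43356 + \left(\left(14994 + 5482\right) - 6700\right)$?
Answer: $-29580$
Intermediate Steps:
$-43356 + \left(\left(14994 + 5482\right) - 6700\right) = -43356 + \left(20476 - 6700\right) = -43356 + 13776 = -29580$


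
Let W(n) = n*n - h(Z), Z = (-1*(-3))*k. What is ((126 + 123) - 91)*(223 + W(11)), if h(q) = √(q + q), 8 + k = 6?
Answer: 54352 - 316*I*√3 ≈ 54352.0 - 547.33*I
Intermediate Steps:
k = -2 (k = -8 + 6 = -2)
Z = -6 (Z = -1*(-3)*(-2) = 3*(-2) = -6)
h(q) = √2*√q (h(q) = √(2*q) = √2*√q)
W(n) = n² - 2*I*√3 (W(n) = n*n - √2*√(-6) = n² - √2*I*√6 = n² - 2*I*√3)
((126 + 123) - 91)*(223 + W(11)) = ((126 + 123) - 91)*(223 + (11² - 2*I*√3)) = (249 - 91)*(223 + (121 - 2*I*√3)) = 158*(344 - 2*I*√3) = 54352 - 316*I*√3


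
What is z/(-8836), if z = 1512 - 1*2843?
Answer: 1331/8836 ≈ 0.15063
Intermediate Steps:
z = -1331 (z = 1512 - 2843 = -1331)
z/(-8836) = -1331/(-8836) = -1331*(-1/8836) = 1331/8836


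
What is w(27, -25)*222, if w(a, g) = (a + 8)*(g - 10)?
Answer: -271950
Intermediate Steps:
w(a, g) = (-10 + g)*(8 + a) (w(a, g) = (8 + a)*(-10 + g) = (-10 + g)*(8 + a))
w(27, -25)*222 = (-80 - 10*27 + 8*(-25) + 27*(-25))*222 = (-80 - 270 - 200 - 675)*222 = -1225*222 = -271950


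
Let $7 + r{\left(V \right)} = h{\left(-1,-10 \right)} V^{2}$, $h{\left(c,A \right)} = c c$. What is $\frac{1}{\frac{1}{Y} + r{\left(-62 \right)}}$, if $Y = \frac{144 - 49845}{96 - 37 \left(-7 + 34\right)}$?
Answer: $\frac{16567}{63567880} \approx 0.00026062$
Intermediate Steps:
$h{\left(c,A \right)} = c^{2}$
$Y = \frac{16567}{301}$ ($Y = - \frac{49701}{96 - 999} = - \frac{49701}{-903} = \left(-49701\right) \left(- \frac{1}{903}\right) = \frac{16567}{301} \approx 55.04$)
$r{\left(V \right)} = -7 + V^{2}$ ($r{\left(V \right)} = -7 + \left(-1\right)^{2} V^{2} = -7 + 1 V^{2} = -7 + V^{2}$)
$\frac{1}{\frac{1}{Y} + r{\left(-62 \right)}} = \frac{1}{\frac{1}{\frac{16567}{301}} - \left(7 - \left(-62\right)^{2}\right)} = \frac{1}{\frac{301}{16567} + \left(-7 + 3844\right)} = \frac{1}{\frac{301}{16567} + 3837} = \frac{1}{\frac{63567880}{16567}} = \frac{16567}{63567880}$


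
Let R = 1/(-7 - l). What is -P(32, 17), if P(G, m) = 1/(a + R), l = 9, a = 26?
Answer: -16/415 ≈ -0.038554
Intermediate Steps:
R = -1/16 (R = 1/(-7 - 1*9) = 1/(-7 - 9) = 1/(-16) = -1/16 ≈ -0.062500)
P(G, m) = 16/415 (P(G, m) = 1/(26 - 1/16) = 1/(415/16) = 16/415)
-P(32, 17) = -1*16/415 = -16/415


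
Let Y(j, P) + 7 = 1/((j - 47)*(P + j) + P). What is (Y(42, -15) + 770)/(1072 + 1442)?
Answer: 114449/377100 ≈ 0.30350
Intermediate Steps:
Y(j, P) = -7 + 1/(P + (-47 + j)*(P + j)) (Y(j, P) = -7 + 1/((j - 47)*(P + j) + P) = -7 + 1/((-47 + j)*(P + j) + P) = -7 + 1/(P + (-47 + j)*(P + j)))
(Y(42, -15) + 770)/(1072 + 1442) = ((1 - 7*42² + 322*(-15) + 329*42 - 7*(-15)*42)/(42² - 47*42 - 46*(-15) - 15*42) + 770)/(1072 + 1442) = ((1 - 7*1764 - 4830 + 13818 + 4410)/(1764 - 1974 + 690 - 630) + 770)/2514 = ((1 - 12348 - 4830 + 13818 + 4410)/(-150) + 770)*(1/2514) = (-1/150*1051 + 770)*(1/2514) = (-1051/150 + 770)*(1/2514) = (114449/150)*(1/2514) = 114449/377100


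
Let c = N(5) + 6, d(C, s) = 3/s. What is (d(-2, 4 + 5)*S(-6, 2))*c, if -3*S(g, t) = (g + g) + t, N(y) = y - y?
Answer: 20/3 ≈ 6.6667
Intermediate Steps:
N(y) = 0
S(g, t) = -2*g/3 - t/3 (S(g, t) = -((g + g) + t)/3 = -(2*g + t)/3 = -(t + 2*g)/3 = -2*g/3 - t/3)
c = 6 (c = 0 + 6 = 6)
(d(-2, 4 + 5)*S(-6, 2))*c = ((3/(4 + 5))*(-2/3*(-6) - 1/3*2))*6 = ((3/9)*(4 - 2/3))*6 = ((3*(1/9))*(10/3))*6 = ((1/3)*(10/3))*6 = (10/9)*6 = 20/3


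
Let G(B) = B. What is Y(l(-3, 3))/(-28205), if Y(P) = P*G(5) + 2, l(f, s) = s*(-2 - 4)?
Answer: 88/28205 ≈ 0.0031200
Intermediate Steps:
l(f, s) = -6*s (l(f, s) = s*(-6) = -6*s)
Y(P) = 2 + 5*P (Y(P) = P*5 + 2 = 5*P + 2 = 2 + 5*P)
Y(l(-3, 3))/(-28205) = (2 + 5*(-6*3))/(-28205) = (2 + 5*(-18))*(-1/28205) = (2 - 90)*(-1/28205) = -88*(-1/28205) = 88/28205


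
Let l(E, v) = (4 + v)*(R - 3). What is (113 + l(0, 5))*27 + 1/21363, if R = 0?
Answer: 49604887/21363 ≈ 2322.0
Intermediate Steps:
l(E, v) = -12 - 3*v (l(E, v) = (4 + v)*(0 - 3) = (4 + v)*(-3) = -12 - 3*v)
(113 + l(0, 5))*27 + 1/21363 = (113 + (-12 - 3*5))*27 + 1/21363 = (113 + (-12 - 15))*27 + 1/21363 = (113 - 27)*27 + 1/21363 = 86*27 + 1/21363 = 2322 + 1/21363 = 49604887/21363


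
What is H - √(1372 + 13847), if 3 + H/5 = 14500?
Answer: 72485 - 3*√1691 ≈ 72362.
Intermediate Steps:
H = 72485 (H = -15 + 5*14500 = -15 + 72500 = 72485)
H - √(1372 + 13847) = 72485 - √(1372 + 13847) = 72485 - √15219 = 72485 - 3*√1691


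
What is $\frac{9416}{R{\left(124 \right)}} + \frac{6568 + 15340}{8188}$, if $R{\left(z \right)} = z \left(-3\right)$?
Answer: $- \frac{4309277}{190371} \approx -22.636$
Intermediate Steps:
$R{\left(z \right)} = - 3 z$
$\frac{9416}{R{\left(124 \right)}} + \frac{6568 + 15340}{8188} = \frac{9416}{\left(-3\right) 124} + \frac{6568 + 15340}{8188} = \frac{9416}{-372} + 21908 \cdot \frac{1}{8188} = 9416 \left(- \frac{1}{372}\right) + \frac{5477}{2047} = - \frac{2354}{93} + \frac{5477}{2047} = - \frac{4309277}{190371}$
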